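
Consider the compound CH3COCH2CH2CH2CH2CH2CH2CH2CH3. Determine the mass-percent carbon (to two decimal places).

Atom tally by fragment:
  CH3COCH2 → C:3 H:5 O:1
  CH2 → C:1 H:2
  CH2 → C:1 H:2
  CH2 → C:1 H:2
  CH2 → C:1 H:2
  CH2 → C:1 H:2
  CH2 → C:1 H:2
  CH3 → C:1 H:3
Element totals:
  C: 10
  H: 20
  O: 1
Molecular formula: C10H20O.
Molar mass = 156.269 g/mol.
Mass from C: 10 × 12.011 = 120.110 g/mol.
%C = 120.110 / 156.269 × 100 = 76.86%.

76.86%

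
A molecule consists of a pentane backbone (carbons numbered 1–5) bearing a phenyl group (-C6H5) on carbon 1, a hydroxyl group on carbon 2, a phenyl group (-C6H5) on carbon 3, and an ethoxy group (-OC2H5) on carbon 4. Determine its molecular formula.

Atom tally by fragment:
  C6H5CH2 → C:7 H:7
  CH(OH) → C:1 H:2 O:1
  CH(C6H5) → C:7 H:6
  CH(OC2H5) → C:3 H:6 O:1
  CH3 → C:1 H:3
Element totals:
  C: 19
  H: 24
  O: 2

C19H24O2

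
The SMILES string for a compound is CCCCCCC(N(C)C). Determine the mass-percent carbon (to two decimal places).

Atom tally by fragment:
  CH3 → C:1 H:3
  CH2 → C:1 H:2
  CH2 → C:1 H:2
  CH2 → C:1 H:2
  CH2 → C:1 H:2
  CH2 → C:1 H:2
  CH2N(CH3)2 → C:3 H:8 N:1
Element totals:
  C: 9
  H: 21
  N: 1
Molecular formula: C9H21N.
Molar mass = 143.274 g/mol.
Mass from C: 9 × 12.011 = 108.099 g/mol.
%C = 108.099 / 143.274 × 100 = 75.45%.

75.45%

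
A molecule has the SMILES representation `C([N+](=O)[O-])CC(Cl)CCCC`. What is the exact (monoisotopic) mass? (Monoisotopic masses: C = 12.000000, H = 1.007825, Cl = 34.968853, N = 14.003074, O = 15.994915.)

179.0713

Atom tally by fragment:
  O2NCH2 → C:1 H:2 N:1 O:2
  CH2 → C:1 H:2
  CH(Cl) → C:1 H:1 Cl:1
  CH2 → C:1 H:2
  CH2 → C:1 H:2
  CH2 → C:1 H:2
  CH3 → C:1 H:3
Element totals:
  C: 7
  H: 14
  Cl: 1
  N: 1
  O: 2
Molecular formula: C7H14ClNO2.
  M = 7(12.0) + 14(1.007825) + 34.968853 + 14.003074 + 2(15.994915)
    = 84.000000 + 14.109550 + 34.968853 + 14.003074 + 31.989830 = 179.071307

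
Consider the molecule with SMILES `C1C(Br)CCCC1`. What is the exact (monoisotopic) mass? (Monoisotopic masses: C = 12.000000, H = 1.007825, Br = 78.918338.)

162.0044

Atom tally by fragment:
  cyclohexane ring core → C:6 H:12
  (− 1 ring H displaced by substituents)
  + Br → Br:1
Element totals:
  C: 6
  H: 11
  Br: 1
Molecular formula: C6H11Br.
  M = 6(12.0) + 11(1.007825) + 78.918338
    = 72.000000 + 11.086075 + 78.918338 = 162.004413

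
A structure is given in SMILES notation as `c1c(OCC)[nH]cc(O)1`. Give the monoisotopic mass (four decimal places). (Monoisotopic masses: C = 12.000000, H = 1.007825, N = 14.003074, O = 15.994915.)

127.0633

Atom tally by fragment:
  pyrrole ring core → C:4 H:5 N:1
  (− 2 ring H displaced by substituents)
  + OC2H5 → C:2 H:5 O:1
  + OH → O:1 H:1
Element totals:
  C: 6
  H: 9
  N: 1
  O: 2
Molecular formula: C6H9NO2.
  M = 6(12.0) + 9(1.007825) + 14.003074 + 2(15.994915)
    = 72.000000 + 9.070425 + 14.003074 + 31.989830 = 127.063329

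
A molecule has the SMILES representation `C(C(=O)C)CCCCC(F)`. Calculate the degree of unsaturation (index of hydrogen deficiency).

Atom tally by fragment:
  CH3COCH2 → C:3 H:5 O:1
  CH2 → C:1 H:2
  CH2 → C:1 H:2
  CH2 → C:1 H:2
  CH2 → C:1 H:2
  CH2F → C:1 H:2 F:1
Element totals:
  C: 8
  H: 15
  F: 1
  O: 1
Molecular formula: C8H15FO.
DoU = (2C + 2 + N − H − X) / 2 = (2·8 + 2 + 0 − 15 − 1) / 2 = 1.

1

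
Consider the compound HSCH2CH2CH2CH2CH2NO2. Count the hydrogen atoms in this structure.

Atom tally by fragment:
  HSCH2 → C:1 H:3 S:1
  CH2 → C:1 H:2
  CH2 → C:1 H:2
  CH2 → C:1 H:2
  CH2NO2 → C:1 H:2 N:1 O:2
Element totals:
  C: 5
  H: 11
  N: 1
  O: 2
  S: 1

11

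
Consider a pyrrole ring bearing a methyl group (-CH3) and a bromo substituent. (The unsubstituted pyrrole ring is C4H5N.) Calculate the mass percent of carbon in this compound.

Atom tally by fragment:
  pyrrole ring core → C:4 H:5 N:1
  (− 2 ring H displaced by substituents)
  + CH3 → C:1 H:3
  + Br → Br:1
Element totals:
  C: 5
  H: 6
  Br: 1
  N: 1
Molecular formula: C5H6BrN.
Molar mass = 160.014 g/mol.
Mass from C: 5 × 12.011 = 60.055 g/mol.
%C = 60.055 / 160.014 × 100 = 37.53%.

37.53%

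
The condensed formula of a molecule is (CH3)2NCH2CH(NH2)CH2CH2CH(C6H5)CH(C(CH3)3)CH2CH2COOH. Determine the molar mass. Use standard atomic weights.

348.53 g/mol

Atom tally by fragment:
  (CH3)2NCH2 → C:3 H:8 N:1
  CH(NH2) → C:1 H:3 N:1
  CH2 → C:1 H:2
  CH2 → C:1 H:2
  CH(C6H5) → C:7 H:6
  CH(C(CH3)3) → C:5 H:10
  CH2 → C:1 H:2
  CH2COOH → C:2 H:3 O:2
Element totals:
  C: 21
  H: 36
  N: 2
  O: 2
Molecular formula: C21H36N2O2.
  M = 21(12.011) + 36(1.008) + 2(14.007) + 2(15.999)
    = 252.231 + 36.288 + 28.014 + 31.998 = 348.531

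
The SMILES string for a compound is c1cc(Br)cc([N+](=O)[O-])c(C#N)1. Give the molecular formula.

Atom tally by fragment:
  benzene ring core → C:6 H:6
  (− 3 ring H displaced by substituents)
  + Br → Br:1
  + NO2 → N:1 O:2
  + CN → C:1 N:1
Element totals:
  C: 7
  H: 3
  Br: 1
  N: 2
  O: 2

C7H3BrN2O2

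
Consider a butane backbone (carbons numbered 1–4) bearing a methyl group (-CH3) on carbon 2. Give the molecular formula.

Atom tally by fragment:
  CH3 → C:1 H:3
  CH(CH3) → C:2 H:4
  CH2 → C:1 H:2
  CH3 → C:1 H:3
Element totals:
  C: 5
  H: 12

C5H12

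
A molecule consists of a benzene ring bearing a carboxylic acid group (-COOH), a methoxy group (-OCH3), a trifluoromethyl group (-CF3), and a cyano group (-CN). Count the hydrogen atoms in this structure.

6

Atom tally by fragment:
  benzene ring core → C:6 H:6
  (− 4 ring H displaced by substituents)
  + COOH → C:1 H:1 O:2
  + OCH3 → C:1 H:3 O:1
  + CF3 → C:1 F:3
  + CN → C:1 N:1
Element totals:
  C: 10
  H: 6
  F: 3
  N: 1
  O: 3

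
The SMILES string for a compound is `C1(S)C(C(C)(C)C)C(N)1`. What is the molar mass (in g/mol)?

145.26 g/mol

Atom tally by fragment:
  cyclopropane ring core → C:3 H:6
  (− 3 ring H displaced by substituents)
  + SH → S:1 H:1
  + C(CH3)3 → C:4 H:9
  + NH2 → N:1 H:2
Element totals:
  C: 7
  H: 15
  N: 1
  S: 1
Molecular formula: C7H15NS.
  M = 7(12.011) + 15(1.008) + 14.007 + 32.06
    = 84.077 + 15.120 + 14.007 + 32.060 = 145.264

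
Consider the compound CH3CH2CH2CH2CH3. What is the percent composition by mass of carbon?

Atom tally by fragment:
  CH3 → C:1 H:3
  CH2 → C:1 H:2
  CH2 → C:1 H:2
  CH2 → C:1 H:2
  CH3 → C:1 H:3
Element totals:
  C: 5
  H: 12
Molecular formula: C5H12.
Molar mass = 72.151 g/mol.
Mass from C: 5 × 12.011 = 60.055 g/mol.
%C = 60.055 / 72.151 × 100 = 83.24%.

83.24%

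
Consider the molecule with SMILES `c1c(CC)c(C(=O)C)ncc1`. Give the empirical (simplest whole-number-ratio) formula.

Atom tally by fragment:
  pyridine ring core → C:5 H:5 N:1
  (− 2 ring H displaced by substituents)
  + C2H5 → C:2 H:5
  + COCH3 → C:2 H:3 O:1
Element totals:
  C: 9
  H: 11
  N: 1
  O: 1
Molecular formula: C9H11NO.
gcd of subscripts (9, 11, 1, 1) = 1, so the empirical formula equals the molecular formula.

C9H11NO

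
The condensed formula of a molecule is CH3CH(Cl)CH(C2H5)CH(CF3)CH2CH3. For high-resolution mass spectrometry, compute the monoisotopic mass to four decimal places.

216.0893

Element totals:
  C: 9
  H: 16
  Cl: 1
  F: 3
Molecular formula: C9H16ClF3.
  M = 9(12.0) + 16(1.007825) + 34.968853 + 3(18.998403)
    = 108.000000 + 16.125200 + 34.968853 + 56.995209 = 216.089262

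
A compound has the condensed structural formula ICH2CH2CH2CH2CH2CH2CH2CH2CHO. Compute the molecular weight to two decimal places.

Element totals:
  C: 9
  H: 17
  I: 1
  O: 1
Molecular formula: C9H17IO.
  M = 9(12.011) + 17(1.008) + 126.904 + 15.999
    = 108.099 + 17.136 + 126.904 + 15.999 = 268.138

268.14 g/mol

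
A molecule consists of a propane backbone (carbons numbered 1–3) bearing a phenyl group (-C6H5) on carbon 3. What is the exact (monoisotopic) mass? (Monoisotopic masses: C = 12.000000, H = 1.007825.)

120.0939

Atom tally by fragment:
  CH3 → C:1 H:3
  CH2 → C:1 H:2
  CH2C6H5 → C:7 H:7
Element totals:
  C: 9
  H: 12
Molecular formula: C9H12.
  M = 9(12.0) + 12(1.007825)
    = 108.000000 + 12.093900 = 120.093900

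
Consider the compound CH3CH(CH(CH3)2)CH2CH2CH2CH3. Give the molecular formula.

C9H20

Element totals:
  C: 9
  H: 20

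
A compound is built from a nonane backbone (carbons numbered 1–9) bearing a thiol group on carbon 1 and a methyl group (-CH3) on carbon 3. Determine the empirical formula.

C10H22S

Atom tally by fragment:
  HSCH2 → C:1 H:3 S:1
  CH2 → C:1 H:2
  CH(CH3) → C:2 H:4
  CH2 → C:1 H:2
  CH2 → C:1 H:2
  CH2 → C:1 H:2
  CH2 → C:1 H:2
  CH2 → C:1 H:2
  CH3 → C:1 H:3
Element totals:
  C: 10
  H: 22
  S: 1
Molecular formula: C10H22S.
gcd of subscripts (10, 22, 1) = 1, so the empirical formula equals the molecular formula.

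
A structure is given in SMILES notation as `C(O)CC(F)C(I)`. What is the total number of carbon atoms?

Atom tally by fragment:
  HOCH2 → C:1 H:3 O:1
  CH2 → C:1 H:2
  CH(F) → C:1 H:1 F:1
  CH2I → C:1 H:2 I:1
Element totals:
  C: 4
  H: 8
  F: 1
  I: 1
  O: 1

4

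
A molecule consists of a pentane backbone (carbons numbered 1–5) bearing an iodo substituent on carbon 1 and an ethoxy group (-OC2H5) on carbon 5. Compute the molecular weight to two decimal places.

242.10 g/mol

Atom tally by fragment:
  ICH2 → C:1 H:2 I:1
  CH2 → C:1 H:2
  CH2 → C:1 H:2
  CH2 → C:1 H:2
  CH2OC2H5 → C:3 H:7 O:1
Element totals:
  C: 7
  H: 15
  I: 1
  O: 1
Molecular formula: C7H15IO.
  M = 7(12.011) + 15(1.008) + 126.904 + 15.999
    = 84.077 + 15.120 + 126.904 + 15.999 = 242.100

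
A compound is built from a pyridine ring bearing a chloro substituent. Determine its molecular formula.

C5H4ClN

Atom tally by fragment:
  pyridine ring core → C:5 H:5 N:1
  (− 1 ring H displaced by substituents)
  + Cl → Cl:1
Element totals:
  C: 5
  H: 4
  Cl: 1
  N: 1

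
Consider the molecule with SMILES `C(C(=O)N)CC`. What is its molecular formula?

Atom tally by fragment:
  H2NOCCH2 → C:2 H:4 O:1 N:1
  CH2 → C:1 H:2
  CH3 → C:1 H:3
Element totals:
  C: 4
  H: 9
  N: 1
  O: 1

C4H9NO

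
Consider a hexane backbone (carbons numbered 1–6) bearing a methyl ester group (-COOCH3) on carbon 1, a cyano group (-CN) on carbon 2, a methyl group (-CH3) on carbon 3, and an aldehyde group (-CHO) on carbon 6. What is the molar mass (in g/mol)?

211.26 g/mol

Atom tally by fragment:
  CH3OOCCH2 → C:3 H:5 O:2
  CH(CN) → C:2 H:1 N:1
  CH(CH3) → C:2 H:4
  CH2 → C:1 H:2
  CH2 → C:1 H:2
  CH2CHO → C:2 H:3 O:1
Element totals:
  C: 11
  H: 17
  N: 1
  O: 3
Molecular formula: C11H17NO3.
  M = 11(12.011) + 17(1.008) + 14.007 + 3(15.999)
    = 132.121 + 17.136 + 14.007 + 47.997 = 211.261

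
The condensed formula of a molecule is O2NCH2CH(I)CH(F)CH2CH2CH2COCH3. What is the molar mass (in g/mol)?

Atom tally by fragment:
  O2NCH2 → C:1 H:2 N:1 O:2
  CH(I) → C:1 H:1 I:1
  CH(F) → C:1 H:1 F:1
  CH2 → C:1 H:2
  CH2 → C:1 H:2
  CH2COCH3 → C:3 H:5 O:1
Element totals:
  C: 8
  H: 13
  F: 1
  I: 1
  N: 1
  O: 3
Molecular formula: C8H13FINO3.
  M = 8(12.011) + 13(1.008) + 18.998 + 126.904 + 14.007 + 3(15.999)
    = 96.088 + 13.104 + 18.998 + 126.904 + 14.007 + 47.997 = 317.098

317.10 g/mol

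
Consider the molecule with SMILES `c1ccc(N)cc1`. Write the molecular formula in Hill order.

C6H7N

Atom tally by fragment:
  benzene ring core → C:6 H:6
  (− 1 ring H displaced by substituents)
  + NH2 → N:1 H:2
Element totals:
  C: 6
  H: 7
  N: 1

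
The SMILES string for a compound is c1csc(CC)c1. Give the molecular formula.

Atom tally by fragment:
  thiophene ring core → C:4 H:4 S:1
  (− 1 ring H displaced by substituents)
  + C2H5 → C:2 H:5
Element totals:
  C: 6
  H: 8
  S: 1

C6H8S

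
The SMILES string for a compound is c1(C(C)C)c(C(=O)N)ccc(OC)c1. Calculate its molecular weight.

193.25 g/mol

Atom tally by fragment:
  benzene ring core → C:6 H:6
  (− 3 ring H displaced by substituents)
  + CH(CH3)2 → C:3 H:7
  + CONH2 → C:1 H:2 O:1 N:1
  + OCH3 → C:1 H:3 O:1
Element totals:
  C: 11
  H: 15
  N: 1
  O: 2
Molecular formula: C11H15NO2.
  M = 11(12.011) + 15(1.008) + 14.007 + 2(15.999)
    = 132.121 + 15.120 + 14.007 + 31.998 = 193.246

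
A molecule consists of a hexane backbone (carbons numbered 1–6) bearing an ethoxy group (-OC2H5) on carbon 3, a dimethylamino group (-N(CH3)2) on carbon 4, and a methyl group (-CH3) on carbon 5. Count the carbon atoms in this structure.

11

Atom tally by fragment:
  CH3 → C:1 H:3
  CH2 → C:1 H:2
  CH(OC2H5) → C:3 H:6 O:1
  CH(N(CH3)2) → C:3 H:7 N:1
  CH(CH3) → C:2 H:4
  CH3 → C:1 H:3
Element totals:
  C: 11
  H: 25
  N: 1
  O: 1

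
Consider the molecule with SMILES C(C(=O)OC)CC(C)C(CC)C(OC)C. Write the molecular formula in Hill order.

C12H24O3

Atom tally by fragment:
  CH3OOCCH2 → C:3 H:5 O:2
  CH2 → C:1 H:2
  CH(CH3) → C:2 H:4
  CH(C2H5) → C:3 H:6
  CH(OCH3) → C:2 H:4 O:1
  CH3 → C:1 H:3
Element totals:
  C: 12
  H: 24
  O: 3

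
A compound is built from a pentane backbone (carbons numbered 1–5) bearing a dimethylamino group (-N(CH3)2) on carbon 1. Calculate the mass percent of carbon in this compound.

Atom tally by fragment:
  (CH3)2NCH2 → C:3 H:8 N:1
  CH2 → C:1 H:2
  CH2 → C:1 H:2
  CH2 → C:1 H:2
  CH3 → C:1 H:3
Element totals:
  C: 7
  H: 17
  N: 1
Molecular formula: C7H17N.
Molar mass = 115.220 g/mol.
Mass from C: 7 × 12.011 = 84.077 g/mol.
%C = 84.077 / 115.220 × 100 = 72.97%.

72.97%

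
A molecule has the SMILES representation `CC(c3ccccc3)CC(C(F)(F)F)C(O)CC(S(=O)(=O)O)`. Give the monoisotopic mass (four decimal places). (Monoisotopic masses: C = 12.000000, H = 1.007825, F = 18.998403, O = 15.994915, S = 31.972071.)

340.0956

Atom tally by fragment:
  CH3 → C:1 H:3
  CH(C6H5) → C:7 H:6
  CH2 → C:1 H:2
  CH(CF3) → C:2 H:1 F:3
  CH(OH) → C:1 H:2 O:1
  CH2 → C:1 H:2
  CH2SO3H → C:1 H:3 S:1 O:3
Element totals:
  C: 14
  H: 19
  F: 3
  O: 4
  S: 1
Molecular formula: C14H19F3O4S.
  M = 14(12.0) + 19(1.007825) + 3(18.998403) + 4(15.994915) + 31.972071
    = 168.000000 + 19.148675 + 56.995209 + 63.979660 + 31.972071 = 340.095615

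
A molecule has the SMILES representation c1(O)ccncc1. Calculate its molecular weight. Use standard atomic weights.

95.10 g/mol

Atom tally by fragment:
  pyridine ring core → C:5 H:5 N:1
  (− 1 ring H displaced by substituents)
  + OH → O:1 H:1
Element totals:
  C: 5
  H: 5
  N: 1
  O: 1
Molecular formula: C5H5NO.
  M = 5(12.011) + 5(1.008) + 14.007 + 15.999
    = 60.055 + 5.040 + 14.007 + 15.999 = 95.101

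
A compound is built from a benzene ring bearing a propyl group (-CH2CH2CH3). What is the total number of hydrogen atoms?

Atom tally by fragment:
  benzene ring core → C:6 H:6
  (− 1 ring H displaced by substituents)
  + CH2CH2CH3 → C:3 H:7
Element totals:
  C: 9
  H: 12

12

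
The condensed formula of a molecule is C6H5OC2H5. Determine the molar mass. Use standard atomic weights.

Element totals:
  C: 8
  H: 10
  O: 1
Molecular formula: C8H10O.
  M = 8(12.011) + 10(1.008) + 15.999
    = 96.088 + 10.080 + 15.999 = 122.167

122.17 g/mol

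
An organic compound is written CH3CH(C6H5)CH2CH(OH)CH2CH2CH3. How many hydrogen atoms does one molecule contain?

20

Element totals:
  C: 13
  H: 20
  O: 1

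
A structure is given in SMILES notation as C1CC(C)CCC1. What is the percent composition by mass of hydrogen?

Atom tally by fragment:
  cyclohexane ring core → C:6 H:12
  (− 1 ring H displaced by substituents)
  + CH3 → C:1 H:3
Element totals:
  C: 7
  H: 14
Molecular formula: C7H14.
Molar mass = 98.189 g/mol.
Mass from H: 14 × 1.008 = 14.112 g/mol.
%H = 14.112 / 98.189 × 100 = 14.37%.

14.37%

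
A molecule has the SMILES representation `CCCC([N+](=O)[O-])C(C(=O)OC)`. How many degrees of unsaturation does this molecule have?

2

Atom tally by fragment:
  CH3 → C:1 H:3
  CH2 → C:1 H:2
  CH2 → C:1 H:2
  CH(NO2) → C:1 H:1 N:1 O:2
  CH2COOCH3 → C:3 H:5 O:2
Element totals:
  C: 7
  H: 13
  N: 1
  O: 4
Molecular formula: C7H13NO4.
DoU = (2C + 2 + N − H − X) / 2 = (2·7 + 2 + 1 − 13 − 0) / 2 = 2.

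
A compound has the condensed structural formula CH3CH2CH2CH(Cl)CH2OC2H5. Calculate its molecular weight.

Element totals:
  C: 7
  H: 15
  Cl: 1
  O: 1
Molecular formula: C7H15ClO.
  M = 7(12.011) + 15(1.008) + 35.45 + 15.999
    = 84.077 + 15.120 + 35.450 + 15.999 = 150.646

150.65 g/mol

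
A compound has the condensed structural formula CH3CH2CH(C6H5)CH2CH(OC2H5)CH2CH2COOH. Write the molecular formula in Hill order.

C16H24O3

Atom tally by fragment:
  CH3 → C:1 H:3
  CH2 → C:1 H:2
  CH(C6H5) → C:7 H:6
  CH2 → C:1 H:2
  CH(OC2H5) → C:3 H:6 O:1
  CH2 → C:1 H:2
  CH2COOH → C:2 H:3 O:2
Element totals:
  C: 16
  H: 24
  O: 3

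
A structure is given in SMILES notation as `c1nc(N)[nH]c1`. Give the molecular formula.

Atom tally by fragment:
  imidazole ring core → C:3 H:4 N:2
  (− 1 ring H displaced by substituents)
  + NH2 → N:1 H:2
Element totals:
  C: 3
  H: 5
  N: 3

C3H5N3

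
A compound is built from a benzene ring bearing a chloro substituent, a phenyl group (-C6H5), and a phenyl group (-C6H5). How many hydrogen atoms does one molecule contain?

13

Atom tally by fragment:
  benzene ring core → C:6 H:6
  (− 3 ring H displaced by substituents)
  + Cl → Cl:1
  + C6H5 → C:6 H:5
  + C6H5 → C:6 H:5
Element totals:
  C: 18
  H: 13
  Cl: 1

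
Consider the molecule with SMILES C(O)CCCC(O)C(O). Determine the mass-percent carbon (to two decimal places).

Atom tally by fragment:
  HOCH2 → C:1 H:3 O:1
  CH2 → C:1 H:2
  CH2 → C:1 H:2
  CH2 → C:1 H:2
  CH(OH) → C:1 H:2 O:1
  CH2OH → C:1 H:3 O:1
Element totals:
  C: 6
  H: 14
  O: 3
Molecular formula: C6H14O3.
Molar mass = 134.175 g/mol.
Mass from C: 6 × 12.011 = 72.066 g/mol.
%C = 72.066 / 134.175 × 100 = 53.71%.

53.71%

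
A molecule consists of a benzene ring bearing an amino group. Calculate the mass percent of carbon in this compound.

77.38%

Atom tally by fragment:
  benzene ring core → C:6 H:6
  (− 1 ring H displaced by substituents)
  + NH2 → N:1 H:2
Element totals:
  C: 6
  H: 7
  N: 1
Molecular formula: C6H7N.
Molar mass = 93.129 g/mol.
Mass from C: 6 × 12.011 = 72.066 g/mol.
%C = 72.066 / 93.129 × 100 = 77.38%.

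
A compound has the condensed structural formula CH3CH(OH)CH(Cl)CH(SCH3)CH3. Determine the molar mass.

168.68 g/mol

Atom tally by fragment:
  CH3 → C:1 H:3
  CH(OH) → C:1 H:2 O:1
  CH(Cl) → C:1 H:1 Cl:1
  CH(SCH3) → C:2 H:4 S:1
  CH3 → C:1 H:3
Element totals:
  C: 6
  H: 13
  Cl: 1
  O: 1
  S: 1
Molecular formula: C6H13ClOS.
  M = 6(12.011) + 13(1.008) + 35.45 + 15.999 + 32.06
    = 72.066 + 13.104 + 35.450 + 15.999 + 32.060 = 168.679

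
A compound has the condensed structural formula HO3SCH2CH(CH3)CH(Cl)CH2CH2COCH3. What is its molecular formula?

Element totals:
  C: 8
  H: 15
  Cl: 1
  O: 4
  S: 1

C8H15ClO4S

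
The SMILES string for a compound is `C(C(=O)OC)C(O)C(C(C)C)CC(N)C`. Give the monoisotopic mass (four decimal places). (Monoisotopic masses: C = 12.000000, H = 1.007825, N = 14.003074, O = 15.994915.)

217.1678

Atom tally by fragment:
  CH3OOCCH2 → C:3 H:5 O:2
  CH(OH) → C:1 H:2 O:1
  CH(CH(CH3)2) → C:4 H:8
  CH2 → C:1 H:2
  CH(NH2) → C:1 H:3 N:1
  CH3 → C:1 H:3
Element totals:
  C: 11
  H: 23
  N: 1
  O: 3
Molecular formula: C11H23NO3.
  M = 11(12.0) + 23(1.007825) + 14.003074 + 3(15.994915)
    = 132.000000 + 23.179975 + 14.003074 + 47.984745 = 217.167794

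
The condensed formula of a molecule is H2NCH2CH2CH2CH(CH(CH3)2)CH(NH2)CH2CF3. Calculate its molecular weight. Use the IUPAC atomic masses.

226.29 g/mol

Element totals:
  C: 10
  H: 21
  F: 3
  N: 2
Molecular formula: C10H21F3N2.
  M = 10(12.011) + 21(1.008) + 3(18.998) + 2(14.007)
    = 120.110 + 21.168 + 56.994 + 28.014 = 226.286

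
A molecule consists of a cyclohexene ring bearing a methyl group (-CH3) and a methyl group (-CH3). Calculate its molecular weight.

Atom tally by fragment:
  cyclohexene ring core → C:6 H:10
  (− 2 ring H displaced by substituents)
  + CH3 → C:1 H:3
  + CH3 → C:1 H:3
Element totals:
  C: 8
  H: 14
Molecular formula: C8H14.
  M = 8(12.011) + 14(1.008)
    = 96.088 + 14.112 = 110.200

110.20 g/mol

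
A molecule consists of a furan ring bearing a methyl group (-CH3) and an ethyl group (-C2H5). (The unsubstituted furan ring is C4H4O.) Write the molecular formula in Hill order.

C7H10O

Atom tally by fragment:
  furan ring core → C:4 H:4 O:1
  (− 2 ring H displaced by substituents)
  + CH3 → C:1 H:3
  + C2H5 → C:2 H:5
Element totals:
  C: 7
  H: 10
  O: 1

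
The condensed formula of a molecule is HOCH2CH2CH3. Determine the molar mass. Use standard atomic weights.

Element totals:
  C: 3
  H: 8
  O: 1
Molecular formula: C3H8O.
  M = 3(12.011) + 8(1.008) + 15.999
    = 36.033 + 8.064 + 15.999 = 60.096

60.10 g/mol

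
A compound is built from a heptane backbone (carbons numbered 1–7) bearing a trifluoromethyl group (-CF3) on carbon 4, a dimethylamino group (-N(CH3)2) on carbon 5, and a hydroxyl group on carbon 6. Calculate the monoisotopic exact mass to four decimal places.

227.1497

Atom tally by fragment:
  CH3 → C:1 H:3
  CH2 → C:1 H:2
  CH2 → C:1 H:2
  CH(CF3) → C:2 H:1 F:3
  CH(N(CH3)2) → C:3 H:7 N:1
  CH(OH) → C:1 H:2 O:1
  CH3 → C:1 H:3
Element totals:
  C: 10
  H: 20
  F: 3
  N: 1
  O: 1
Molecular formula: C10H20F3NO.
  M = 10(12.0) + 20(1.007825) + 3(18.998403) + 14.003074 + 15.994915
    = 120.000000 + 20.156500 + 56.995209 + 14.003074 + 15.994915 = 227.149698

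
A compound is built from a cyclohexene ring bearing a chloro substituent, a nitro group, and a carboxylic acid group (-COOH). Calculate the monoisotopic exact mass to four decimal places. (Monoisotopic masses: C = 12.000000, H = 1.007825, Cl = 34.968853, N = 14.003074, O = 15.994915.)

205.0142

Atom tally by fragment:
  cyclohexene ring core → C:6 H:10
  (− 3 ring H displaced by substituents)
  + Cl → Cl:1
  + NO2 → N:1 O:2
  + COOH → C:1 H:1 O:2
Element totals:
  C: 7
  H: 8
  Cl: 1
  N: 1
  O: 4
Molecular formula: C7H8ClNO4.
  M = 7(12.0) + 8(1.007825) + 34.968853 + 14.003074 + 4(15.994915)
    = 84.000000 + 8.062600 + 34.968853 + 14.003074 + 63.979660 = 205.014187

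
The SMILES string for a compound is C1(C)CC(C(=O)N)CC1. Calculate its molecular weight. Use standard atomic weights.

Atom tally by fragment:
  cyclopentane ring core → C:5 H:10
  (− 2 ring H displaced by substituents)
  + CH3 → C:1 H:3
  + CONH2 → C:1 H:2 O:1 N:1
Element totals:
  C: 7
  H: 13
  N: 1
  O: 1
Molecular formula: C7H13NO.
  M = 7(12.011) + 13(1.008) + 14.007 + 15.999
    = 84.077 + 13.104 + 14.007 + 15.999 = 127.187

127.19 g/mol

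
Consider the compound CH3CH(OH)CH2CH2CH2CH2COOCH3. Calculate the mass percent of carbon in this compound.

59.98%

Atom tally by fragment:
  CH3 → C:1 H:3
  CH(OH) → C:1 H:2 O:1
  CH2 → C:1 H:2
  CH2 → C:1 H:2
  CH2 → C:1 H:2
  CH2COOCH3 → C:3 H:5 O:2
Element totals:
  C: 8
  H: 16
  O: 3
Molecular formula: C8H16O3.
Molar mass = 160.213 g/mol.
Mass from C: 8 × 12.011 = 96.088 g/mol.
%C = 96.088 / 160.213 × 100 = 59.98%.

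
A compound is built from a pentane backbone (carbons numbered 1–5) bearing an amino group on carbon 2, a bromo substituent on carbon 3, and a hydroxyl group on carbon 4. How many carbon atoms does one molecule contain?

Atom tally by fragment:
  CH3 → C:1 H:3
  CH(NH2) → C:1 H:3 N:1
  CH(Br) → C:1 H:1 Br:1
  CH(OH) → C:1 H:2 O:1
  CH3 → C:1 H:3
Element totals:
  C: 5
  H: 12
  Br: 1
  N: 1
  O: 1

5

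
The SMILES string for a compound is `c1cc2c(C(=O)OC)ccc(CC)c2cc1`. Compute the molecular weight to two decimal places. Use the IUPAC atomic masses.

214.26 g/mol

Atom tally by fragment:
  naphthalene ring system core → C:10 H:8
  (− 2 ring H displaced by substituents)
  + COOCH3 → C:2 H:3 O:2
  + C2H5 → C:2 H:5
Element totals:
  C: 14
  H: 14
  O: 2
Molecular formula: C14H14O2.
  M = 14(12.011) + 14(1.008) + 2(15.999)
    = 168.154 + 14.112 + 31.998 = 214.264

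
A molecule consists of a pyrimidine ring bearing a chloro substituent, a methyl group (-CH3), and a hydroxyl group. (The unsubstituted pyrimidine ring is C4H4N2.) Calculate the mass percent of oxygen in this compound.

11.07%

Atom tally by fragment:
  pyrimidine ring core → C:4 H:4 N:2
  (− 3 ring H displaced by substituents)
  + Cl → Cl:1
  + CH3 → C:1 H:3
  + OH → O:1 H:1
Element totals:
  C: 5
  H: 5
  Cl: 1
  N: 2
  O: 1
Molecular formula: C5H5ClN2O.
Molar mass = 144.558 g/mol.
Mass from O: 1 × 15.999 = 15.999 g/mol.
%O = 15.999 / 144.558 × 100 = 11.07%.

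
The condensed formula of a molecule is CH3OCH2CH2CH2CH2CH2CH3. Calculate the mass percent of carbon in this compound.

72.35%

Atom tally by fragment:
  CH3OCH2 → C:2 H:5 O:1
  CH2 → C:1 H:2
  CH2 → C:1 H:2
  CH2 → C:1 H:2
  CH2 → C:1 H:2
  CH3 → C:1 H:3
Element totals:
  C: 7
  H: 16
  O: 1
Molecular formula: C7H16O.
Molar mass = 116.204 g/mol.
Mass from C: 7 × 12.011 = 84.077 g/mol.
%C = 84.077 / 116.204 × 100 = 72.35%.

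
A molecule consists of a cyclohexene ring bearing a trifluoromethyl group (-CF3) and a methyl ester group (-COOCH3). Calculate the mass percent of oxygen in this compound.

15.37%

Atom tally by fragment:
  cyclohexene ring core → C:6 H:10
  (− 2 ring H displaced by substituents)
  + CF3 → C:1 F:3
  + COOCH3 → C:2 H:3 O:2
Element totals:
  C: 9
  H: 11
  F: 3
  O: 2
Molecular formula: C9H11F3O2.
Molar mass = 208.179 g/mol.
Mass from O: 2 × 15.999 = 31.998 g/mol.
%O = 31.998 / 208.179 × 100 = 15.37%.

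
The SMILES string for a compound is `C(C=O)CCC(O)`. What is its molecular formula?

Atom tally by fragment:
  OHCCH2 → C:2 H:3 O:1
  CH2 → C:1 H:2
  CH2 → C:1 H:2
  CH2OH → C:1 H:3 O:1
Element totals:
  C: 5
  H: 10
  O: 2

C5H10O2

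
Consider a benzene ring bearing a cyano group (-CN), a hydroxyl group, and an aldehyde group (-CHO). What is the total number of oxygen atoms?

Atom tally by fragment:
  benzene ring core → C:6 H:6
  (− 3 ring H displaced by substituents)
  + CN → C:1 N:1
  + OH → O:1 H:1
  + CHO → C:1 H:1 O:1
Element totals:
  C: 8
  H: 5
  N: 1
  O: 2

2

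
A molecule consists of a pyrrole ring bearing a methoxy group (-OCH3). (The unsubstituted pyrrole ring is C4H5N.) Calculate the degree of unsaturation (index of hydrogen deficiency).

3

Atom tally by fragment:
  pyrrole ring core → C:4 H:5 N:1
  (− 1 ring H displaced by substituents)
  + OCH3 → C:1 H:3 O:1
Element totals:
  C: 5
  H: 7
  N: 1
  O: 1
Molecular formula: C5H7NO.
DoU = (2C + 2 + N − H − X) / 2 = (2·5 + 2 + 1 − 7 − 0) / 2 = 3.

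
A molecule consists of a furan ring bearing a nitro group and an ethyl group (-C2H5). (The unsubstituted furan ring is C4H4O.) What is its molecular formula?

C6H7NO3

Atom tally by fragment:
  furan ring core → C:4 H:4 O:1
  (− 2 ring H displaced by substituents)
  + NO2 → N:1 O:2
  + C2H5 → C:2 H:5
Element totals:
  C: 6
  H: 7
  N: 1
  O: 3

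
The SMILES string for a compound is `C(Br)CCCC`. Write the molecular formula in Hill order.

Atom tally by fragment:
  BrCH2 → C:1 H:2 Br:1
  CH2 → C:1 H:2
  CH2 → C:1 H:2
  CH2 → C:1 H:2
  CH3 → C:1 H:3
Element totals:
  C: 5
  H: 11
  Br: 1

C5H11Br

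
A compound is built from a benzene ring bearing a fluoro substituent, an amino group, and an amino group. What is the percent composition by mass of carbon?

Atom tally by fragment:
  benzene ring core → C:6 H:6
  (− 3 ring H displaced by substituents)
  + F → F:1
  + NH2 → N:1 H:2
  + NH2 → N:1 H:2
Element totals:
  C: 6
  H: 7
  F: 1
  N: 2
Molecular formula: C6H7FN2.
Molar mass = 126.134 g/mol.
Mass from C: 6 × 12.011 = 72.066 g/mol.
%C = 72.066 / 126.134 × 100 = 57.13%.

57.13%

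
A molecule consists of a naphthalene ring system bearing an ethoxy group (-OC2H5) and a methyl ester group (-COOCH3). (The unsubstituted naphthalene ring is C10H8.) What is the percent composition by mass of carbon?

73.03%

Atom tally by fragment:
  naphthalene ring system core → C:10 H:8
  (− 2 ring H displaced by substituents)
  + OC2H5 → C:2 H:5 O:1
  + COOCH3 → C:2 H:3 O:2
Element totals:
  C: 14
  H: 14
  O: 3
Molecular formula: C14H14O3.
Molar mass = 230.263 g/mol.
Mass from C: 14 × 12.011 = 168.154 g/mol.
%C = 168.154 / 230.263 × 100 = 73.03%.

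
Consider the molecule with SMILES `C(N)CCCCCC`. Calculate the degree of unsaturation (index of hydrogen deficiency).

Atom tally by fragment:
  H2NCH2 → C:1 H:4 N:1
  CH2 → C:1 H:2
  CH2 → C:1 H:2
  CH2 → C:1 H:2
  CH2 → C:1 H:2
  CH2 → C:1 H:2
  CH3 → C:1 H:3
Element totals:
  C: 7
  H: 17
  N: 1
Molecular formula: C7H17N.
DoU = (2C + 2 + N − H − X) / 2 = (2·7 + 2 + 1 − 17 − 0) / 2 = 0.

0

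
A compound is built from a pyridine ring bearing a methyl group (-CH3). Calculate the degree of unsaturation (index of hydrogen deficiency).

Atom tally by fragment:
  pyridine ring core → C:5 H:5 N:1
  (− 1 ring H displaced by substituents)
  + CH3 → C:1 H:3
Element totals:
  C: 6
  H: 7
  N: 1
Molecular formula: C6H7N.
DoU = (2C + 2 + N − H − X) / 2 = (2·6 + 2 + 1 − 7 − 0) / 2 = 4.

4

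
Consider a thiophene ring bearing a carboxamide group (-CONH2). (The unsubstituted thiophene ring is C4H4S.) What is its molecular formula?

Atom tally by fragment:
  thiophene ring core → C:4 H:4 S:1
  (− 1 ring H displaced by substituents)
  + CONH2 → C:1 H:2 O:1 N:1
Element totals:
  C: 5
  H: 5
  N: 1
  O: 1
  S: 1

C5H5NOS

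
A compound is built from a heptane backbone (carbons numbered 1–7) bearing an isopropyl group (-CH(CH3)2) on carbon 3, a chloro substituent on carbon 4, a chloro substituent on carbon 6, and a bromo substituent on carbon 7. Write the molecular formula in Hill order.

C10H19BrCl2

Atom tally by fragment:
  CH3 → C:1 H:3
  CH2 → C:1 H:2
  CH(CH(CH3)2) → C:4 H:8
  CH(Cl) → C:1 H:1 Cl:1
  CH2 → C:1 H:2
  CH(Cl) → C:1 H:1 Cl:1
  CH2Br → C:1 H:2 Br:1
Element totals:
  C: 10
  H: 19
  Br: 1
  Cl: 2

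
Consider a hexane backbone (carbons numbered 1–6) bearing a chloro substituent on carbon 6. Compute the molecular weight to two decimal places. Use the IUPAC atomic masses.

120.62 g/mol

Atom tally by fragment:
  CH3 → C:1 H:3
  CH2 → C:1 H:2
  CH2 → C:1 H:2
  CH2 → C:1 H:2
  CH2 → C:1 H:2
  CH2Cl → C:1 H:2 Cl:1
Element totals:
  C: 6
  H: 13
  Cl: 1
Molecular formula: C6H13Cl.
  M = 6(12.011) + 13(1.008) + 35.45
    = 72.066 + 13.104 + 35.450 = 120.620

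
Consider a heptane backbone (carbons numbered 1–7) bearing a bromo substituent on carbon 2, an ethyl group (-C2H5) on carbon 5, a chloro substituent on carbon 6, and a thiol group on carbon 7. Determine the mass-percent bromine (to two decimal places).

Atom tally by fragment:
  CH3 → C:1 H:3
  CH(Br) → C:1 H:1 Br:1
  CH2 → C:1 H:2
  CH2 → C:1 H:2
  CH(C2H5) → C:3 H:6
  CH(Cl) → C:1 H:1 Cl:1
  CH2SH → C:1 H:3 S:1
Element totals:
  C: 9
  H: 18
  Br: 1
  Cl: 1
  S: 1
Molecular formula: C9H18BrClS.
Molar mass = 273.657 g/mol.
Mass from Br: 1 × 79.904 = 79.904 g/mol.
%Br = 79.904 / 273.657 × 100 = 29.20%.

29.20%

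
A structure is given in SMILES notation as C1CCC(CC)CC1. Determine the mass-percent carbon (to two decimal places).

Atom tally by fragment:
  cyclohexane ring core → C:6 H:12
  (− 1 ring H displaced by substituents)
  + C2H5 → C:2 H:5
Element totals:
  C: 8
  H: 16
Molecular formula: C8H16.
Molar mass = 112.216 g/mol.
Mass from C: 8 × 12.011 = 96.088 g/mol.
%C = 96.088 / 112.216 × 100 = 85.63%.

85.63%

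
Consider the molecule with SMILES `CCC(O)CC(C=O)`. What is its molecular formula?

Atom tally by fragment:
  CH3 → C:1 H:3
  CH2 → C:1 H:2
  CH(OH) → C:1 H:2 O:1
  CH2 → C:1 H:2
  CH2CHO → C:2 H:3 O:1
Element totals:
  C: 6
  H: 12
  O: 2

C6H12O2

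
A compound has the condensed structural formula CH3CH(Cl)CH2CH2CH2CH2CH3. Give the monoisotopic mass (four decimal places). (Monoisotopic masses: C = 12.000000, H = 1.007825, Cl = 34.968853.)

134.0862

Atom tally by fragment:
  CH3 → C:1 H:3
  CH(Cl) → C:1 H:1 Cl:1
  CH2 → C:1 H:2
  CH2 → C:1 H:2
  CH2 → C:1 H:2
  CH2 → C:1 H:2
  CH3 → C:1 H:3
Element totals:
  C: 7
  H: 15
  Cl: 1
Molecular formula: C7H15Cl.
  M = 7(12.0) + 15(1.007825) + 34.968853
    = 84.000000 + 15.117375 + 34.968853 = 134.086228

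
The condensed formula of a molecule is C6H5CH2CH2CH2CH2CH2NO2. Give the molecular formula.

Atom tally by fragment:
  C6H5CH2 → C:7 H:7
  CH2 → C:1 H:2
  CH2 → C:1 H:2
  CH2 → C:1 H:2
  CH2NO2 → C:1 H:2 N:1 O:2
Element totals:
  C: 11
  H: 15
  N: 1
  O: 2

C11H15NO2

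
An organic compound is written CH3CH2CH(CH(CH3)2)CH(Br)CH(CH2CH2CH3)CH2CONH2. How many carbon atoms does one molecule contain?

13

Element totals:
  C: 13
  H: 26
  Br: 1
  N: 1
  O: 1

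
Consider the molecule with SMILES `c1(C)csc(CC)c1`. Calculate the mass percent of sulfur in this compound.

25.40%

Atom tally by fragment:
  thiophene ring core → C:4 H:4 S:1
  (− 2 ring H displaced by substituents)
  + CH3 → C:1 H:3
  + C2H5 → C:2 H:5
Element totals:
  C: 7
  H: 10
  S: 1
Molecular formula: C7H10S.
Molar mass = 126.217 g/mol.
Mass from S: 1 × 32.06 = 32.060 g/mol.
%S = 32.060 / 126.217 × 100 = 25.40%.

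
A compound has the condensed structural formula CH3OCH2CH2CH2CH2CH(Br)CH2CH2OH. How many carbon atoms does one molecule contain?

Element totals:
  C: 8
  H: 17
  Br: 1
  O: 2

8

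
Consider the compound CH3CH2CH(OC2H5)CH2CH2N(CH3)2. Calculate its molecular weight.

Atom tally by fragment:
  CH3 → C:1 H:3
  CH2 → C:1 H:2
  CH(OC2H5) → C:3 H:6 O:1
  CH2 → C:1 H:2
  CH2N(CH3)2 → C:3 H:8 N:1
Element totals:
  C: 9
  H: 21
  N: 1
  O: 1
Molecular formula: C9H21NO.
  M = 9(12.011) + 21(1.008) + 14.007 + 15.999
    = 108.099 + 21.168 + 14.007 + 15.999 = 159.273

159.27 g/mol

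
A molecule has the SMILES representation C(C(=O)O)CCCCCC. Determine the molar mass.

144.21 g/mol

Atom tally by fragment:
  HOOCCH2 → C:2 H:3 O:2
  CH2 → C:1 H:2
  CH2 → C:1 H:2
  CH2 → C:1 H:2
  CH2 → C:1 H:2
  CH2 → C:1 H:2
  CH3 → C:1 H:3
Element totals:
  C: 8
  H: 16
  O: 2
Molecular formula: C8H16O2.
  M = 8(12.011) + 16(1.008) + 2(15.999)
    = 96.088 + 16.128 + 31.998 = 144.214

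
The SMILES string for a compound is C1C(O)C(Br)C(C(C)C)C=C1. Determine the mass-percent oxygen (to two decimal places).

7.30%

Atom tally by fragment:
  cyclohexene ring core → C:6 H:10
  (− 3 ring H displaced by substituents)
  + OH → O:1 H:1
  + Br → Br:1
  + CH(CH3)2 → C:3 H:7
Element totals:
  C: 9
  H: 15
  Br: 1
  O: 1
Molecular formula: C9H15BrO.
Molar mass = 219.122 g/mol.
Mass from O: 1 × 15.999 = 15.999 g/mol.
%O = 15.999 / 219.122 × 100 = 7.30%.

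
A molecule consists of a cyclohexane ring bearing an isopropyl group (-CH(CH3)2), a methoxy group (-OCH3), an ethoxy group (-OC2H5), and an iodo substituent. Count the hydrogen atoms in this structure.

23

Atom tally by fragment:
  cyclohexane ring core → C:6 H:12
  (− 4 ring H displaced by substituents)
  + CH(CH3)2 → C:3 H:7
  + OCH3 → C:1 H:3 O:1
  + OC2H5 → C:2 H:5 O:1
  + I → I:1
Element totals:
  C: 12
  H: 23
  I: 1
  O: 2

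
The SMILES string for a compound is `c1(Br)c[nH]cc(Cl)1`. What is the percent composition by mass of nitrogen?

7.76%

Atom tally by fragment:
  pyrrole ring core → C:4 H:5 N:1
  (− 2 ring H displaced by substituents)
  + Br → Br:1
  + Cl → Cl:1
Element totals:
  C: 4
  H: 3
  Br: 1
  Cl: 1
  N: 1
Molecular formula: C4H3BrClN.
Molar mass = 180.429 g/mol.
Mass from N: 1 × 14.007 = 14.007 g/mol.
%N = 14.007 / 180.429 × 100 = 7.76%.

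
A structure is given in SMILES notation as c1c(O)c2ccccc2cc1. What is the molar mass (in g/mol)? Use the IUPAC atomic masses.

144.17 g/mol

Atom tally by fragment:
  naphthalene ring system core → C:10 H:8
  (− 1 ring H displaced by substituents)
  + OH → O:1 H:1
Element totals:
  C: 10
  H: 8
  O: 1
Molecular formula: C10H8O.
  M = 10(12.011) + 8(1.008) + 15.999
    = 120.110 + 8.064 + 15.999 = 144.173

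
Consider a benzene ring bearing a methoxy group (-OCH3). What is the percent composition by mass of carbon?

Atom tally by fragment:
  benzene ring core → C:6 H:6
  (− 1 ring H displaced by substituents)
  + OCH3 → C:1 H:3 O:1
Element totals:
  C: 7
  H: 8
  O: 1
Molecular formula: C7H8O.
Molar mass = 108.140 g/mol.
Mass from C: 7 × 12.011 = 84.077 g/mol.
%C = 84.077 / 108.140 × 100 = 77.75%.

77.75%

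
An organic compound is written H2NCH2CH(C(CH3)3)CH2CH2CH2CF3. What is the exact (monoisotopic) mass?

Atom tally by fragment:
  H2NCH2 → C:1 H:4 N:1
  CH(C(CH3)3) → C:5 H:10
  CH2 → C:1 H:2
  CH2 → C:1 H:2
  CH2CF3 → C:2 H:2 F:3
Element totals:
  C: 10
  H: 20
  F: 3
  N: 1
Molecular formula: C10H20F3N.
  M = 10(12.0) + 20(1.007825) + 3(18.998403) + 14.003074
    = 120.000000 + 20.156500 + 56.995209 + 14.003074 = 211.154783

211.1548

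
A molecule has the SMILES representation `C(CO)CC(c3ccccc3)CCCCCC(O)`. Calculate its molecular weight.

250.38 g/mol

Atom tally by fragment:
  HOCH2CH2 → C:2 H:5 O:1
  CH2 → C:1 H:2
  CH(C6H5) → C:7 H:6
  CH2 → C:1 H:2
  CH2 → C:1 H:2
  CH2 → C:1 H:2
  CH2 → C:1 H:2
  CH2 → C:1 H:2
  CH2OH → C:1 H:3 O:1
Element totals:
  C: 16
  H: 26
  O: 2
Molecular formula: C16H26O2.
  M = 16(12.011) + 26(1.008) + 2(15.999)
    = 192.176 + 26.208 + 31.998 = 250.382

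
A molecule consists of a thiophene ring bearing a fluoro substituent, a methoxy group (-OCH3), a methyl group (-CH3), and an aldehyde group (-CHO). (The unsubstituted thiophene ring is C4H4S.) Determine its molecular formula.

C7H7FO2S

Atom tally by fragment:
  thiophene ring core → C:4 H:4 S:1
  (− 4 ring H displaced by substituents)
  + F → F:1
  + OCH3 → C:1 H:3 O:1
  + CH3 → C:1 H:3
  + CHO → C:1 H:1 O:1
Element totals:
  C: 7
  H: 7
  F: 1
  O: 2
  S: 1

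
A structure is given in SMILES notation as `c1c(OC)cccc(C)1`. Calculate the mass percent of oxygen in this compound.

Atom tally by fragment:
  benzene ring core → C:6 H:6
  (− 2 ring H displaced by substituents)
  + OCH3 → C:1 H:3 O:1
  + CH3 → C:1 H:3
Element totals:
  C: 8
  H: 10
  O: 1
Molecular formula: C8H10O.
Molar mass = 122.167 g/mol.
Mass from O: 1 × 15.999 = 15.999 g/mol.
%O = 15.999 / 122.167 × 100 = 13.10%.

13.10%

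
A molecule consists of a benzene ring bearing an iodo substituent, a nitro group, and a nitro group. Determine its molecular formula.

Atom tally by fragment:
  benzene ring core → C:6 H:6
  (− 3 ring H displaced by substituents)
  + I → I:1
  + NO2 → N:1 O:2
  + NO2 → N:1 O:2
Element totals:
  C: 6
  H: 3
  I: 1
  N: 2
  O: 4

C6H3IN2O4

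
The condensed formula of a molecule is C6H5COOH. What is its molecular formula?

C7H6O2

Atom tally by fragment:
  benzene ring core → C:6 H:6
  (− 1 ring H displaced by substituents)
  + COOH → C:1 H:1 O:2
Element totals:
  C: 7
  H: 6
  O: 2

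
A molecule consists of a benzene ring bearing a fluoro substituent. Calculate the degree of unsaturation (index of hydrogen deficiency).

4

Atom tally by fragment:
  benzene ring core → C:6 H:6
  (− 1 ring H displaced by substituents)
  + F → F:1
Element totals:
  C: 6
  H: 5
  F: 1
Molecular formula: C6H5F.
DoU = (2C + 2 + N − H − X) / 2 = (2·6 + 2 + 0 − 5 − 1) / 2 = 4.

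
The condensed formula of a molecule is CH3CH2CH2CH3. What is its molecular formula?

Atom tally by fragment:
  CH3 → C:1 H:3
  CH2 → C:1 H:2
  CH2 → C:1 H:2
  CH3 → C:1 H:3
Element totals:
  C: 4
  H: 10

C4H10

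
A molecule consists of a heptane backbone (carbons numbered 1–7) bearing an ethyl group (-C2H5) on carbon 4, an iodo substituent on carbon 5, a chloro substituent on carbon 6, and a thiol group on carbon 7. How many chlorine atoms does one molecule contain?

Atom tally by fragment:
  CH3 → C:1 H:3
  CH2 → C:1 H:2
  CH2 → C:1 H:2
  CH(C2H5) → C:3 H:6
  CH(I) → C:1 H:1 I:1
  CH(Cl) → C:1 H:1 Cl:1
  CH2SH → C:1 H:3 S:1
Element totals:
  C: 9
  H: 18
  Cl: 1
  I: 1
  S: 1

1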